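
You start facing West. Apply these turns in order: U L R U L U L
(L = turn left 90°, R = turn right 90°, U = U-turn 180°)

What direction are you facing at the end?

Answer: Final heading: West

Derivation:
Start: West
  U (U-turn (180°)) -> East
  L (left (90° counter-clockwise)) -> North
  R (right (90° clockwise)) -> East
  U (U-turn (180°)) -> West
  L (left (90° counter-clockwise)) -> South
  U (U-turn (180°)) -> North
  L (left (90° counter-clockwise)) -> West
Final: West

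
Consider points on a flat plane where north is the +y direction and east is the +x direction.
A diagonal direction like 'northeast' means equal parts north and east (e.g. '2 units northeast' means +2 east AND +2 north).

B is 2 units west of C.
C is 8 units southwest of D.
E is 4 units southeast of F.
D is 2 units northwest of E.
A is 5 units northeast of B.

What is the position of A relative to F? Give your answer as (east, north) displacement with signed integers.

Answer: A is at (east=-3, north=-5) relative to F.

Derivation:
Place F at the origin (east=0, north=0).
  E is 4 units southeast of F: delta (east=+4, north=-4); E at (east=4, north=-4).
  D is 2 units northwest of E: delta (east=-2, north=+2); D at (east=2, north=-2).
  C is 8 units southwest of D: delta (east=-8, north=-8); C at (east=-6, north=-10).
  B is 2 units west of C: delta (east=-2, north=+0); B at (east=-8, north=-10).
  A is 5 units northeast of B: delta (east=+5, north=+5); A at (east=-3, north=-5).
Therefore A relative to F: (east=-3, north=-5).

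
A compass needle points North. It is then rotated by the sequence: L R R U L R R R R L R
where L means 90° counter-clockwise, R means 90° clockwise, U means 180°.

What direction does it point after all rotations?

Start: North
  L (left (90° counter-clockwise)) -> West
  R (right (90° clockwise)) -> North
  R (right (90° clockwise)) -> East
  U (U-turn (180°)) -> West
  L (left (90° counter-clockwise)) -> South
  R (right (90° clockwise)) -> West
  R (right (90° clockwise)) -> North
  R (right (90° clockwise)) -> East
  R (right (90° clockwise)) -> South
  L (left (90° counter-clockwise)) -> East
  R (right (90° clockwise)) -> South
Final: South

Answer: Final heading: South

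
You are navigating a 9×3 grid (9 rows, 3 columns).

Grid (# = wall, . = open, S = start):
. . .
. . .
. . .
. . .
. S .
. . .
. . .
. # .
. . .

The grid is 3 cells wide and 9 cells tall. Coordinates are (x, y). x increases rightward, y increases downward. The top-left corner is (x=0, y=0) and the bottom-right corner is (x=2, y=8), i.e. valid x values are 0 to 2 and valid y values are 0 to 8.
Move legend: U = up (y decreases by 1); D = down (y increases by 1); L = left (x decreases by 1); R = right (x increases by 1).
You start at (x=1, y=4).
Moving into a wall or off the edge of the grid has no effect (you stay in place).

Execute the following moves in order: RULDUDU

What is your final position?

Answer: Final position: (x=1, y=3)

Derivation:
Start: (x=1, y=4)
  R (right): (x=1, y=4) -> (x=2, y=4)
  U (up): (x=2, y=4) -> (x=2, y=3)
  L (left): (x=2, y=3) -> (x=1, y=3)
  D (down): (x=1, y=3) -> (x=1, y=4)
  U (up): (x=1, y=4) -> (x=1, y=3)
  D (down): (x=1, y=3) -> (x=1, y=4)
  U (up): (x=1, y=4) -> (x=1, y=3)
Final: (x=1, y=3)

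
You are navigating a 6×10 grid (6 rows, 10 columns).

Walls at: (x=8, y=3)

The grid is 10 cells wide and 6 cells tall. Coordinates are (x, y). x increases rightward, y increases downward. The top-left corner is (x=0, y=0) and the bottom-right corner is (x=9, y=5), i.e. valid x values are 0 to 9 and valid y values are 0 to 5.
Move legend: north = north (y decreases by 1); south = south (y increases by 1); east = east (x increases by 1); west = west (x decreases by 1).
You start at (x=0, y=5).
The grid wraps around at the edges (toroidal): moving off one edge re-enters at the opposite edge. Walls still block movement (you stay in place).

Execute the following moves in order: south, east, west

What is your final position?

Answer: Final position: (x=0, y=0)

Derivation:
Start: (x=0, y=5)
  south (south): (x=0, y=5) -> (x=0, y=0)
  east (east): (x=0, y=0) -> (x=1, y=0)
  west (west): (x=1, y=0) -> (x=0, y=0)
Final: (x=0, y=0)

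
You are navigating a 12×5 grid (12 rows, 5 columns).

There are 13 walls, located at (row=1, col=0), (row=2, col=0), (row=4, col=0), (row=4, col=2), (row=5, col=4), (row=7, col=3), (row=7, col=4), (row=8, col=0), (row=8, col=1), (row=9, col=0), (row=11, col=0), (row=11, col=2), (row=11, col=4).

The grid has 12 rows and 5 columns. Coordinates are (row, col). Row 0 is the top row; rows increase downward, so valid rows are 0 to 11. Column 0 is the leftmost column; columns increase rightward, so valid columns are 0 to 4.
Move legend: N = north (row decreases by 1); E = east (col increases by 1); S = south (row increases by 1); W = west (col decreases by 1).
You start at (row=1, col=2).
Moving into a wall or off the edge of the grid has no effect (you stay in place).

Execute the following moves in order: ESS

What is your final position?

Start: (row=1, col=2)
  E (east): (row=1, col=2) -> (row=1, col=3)
  S (south): (row=1, col=3) -> (row=2, col=3)
  S (south): (row=2, col=3) -> (row=3, col=3)
Final: (row=3, col=3)

Answer: Final position: (row=3, col=3)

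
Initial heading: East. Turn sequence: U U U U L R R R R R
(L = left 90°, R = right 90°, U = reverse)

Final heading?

Answer: Final heading: East

Derivation:
Start: East
  U (U-turn (180°)) -> West
  U (U-turn (180°)) -> East
  U (U-turn (180°)) -> West
  U (U-turn (180°)) -> East
  L (left (90° counter-clockwise)) -> North
  R (right (90° clockwise)) -> East
  R (right (90° clockwise)) -> South
  R (right (90° clockwise)) -> West
  R (right (90° clockwise)) -> North
  R (right (90° clockwise)) -> East
Final: East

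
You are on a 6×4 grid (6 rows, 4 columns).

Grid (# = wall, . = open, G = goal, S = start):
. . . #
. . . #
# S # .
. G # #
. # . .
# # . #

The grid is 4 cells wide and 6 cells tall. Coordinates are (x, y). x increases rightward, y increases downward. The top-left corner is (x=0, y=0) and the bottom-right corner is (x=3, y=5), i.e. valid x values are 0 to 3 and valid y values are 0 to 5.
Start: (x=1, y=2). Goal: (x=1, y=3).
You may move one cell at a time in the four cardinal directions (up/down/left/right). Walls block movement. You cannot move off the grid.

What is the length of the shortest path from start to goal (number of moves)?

Answer: Shortest path length: 1

Derivation:
BFS from (x=1, y=2) until reaching (x=1, y=3):
  Distance 0: (x=1, y=2)
  Distance 1: (x=1, y=1), (x=1, y=3)  <- goal reached here
One shortest path (1 moves): (x=1, y=2) -> (x=1, y=3)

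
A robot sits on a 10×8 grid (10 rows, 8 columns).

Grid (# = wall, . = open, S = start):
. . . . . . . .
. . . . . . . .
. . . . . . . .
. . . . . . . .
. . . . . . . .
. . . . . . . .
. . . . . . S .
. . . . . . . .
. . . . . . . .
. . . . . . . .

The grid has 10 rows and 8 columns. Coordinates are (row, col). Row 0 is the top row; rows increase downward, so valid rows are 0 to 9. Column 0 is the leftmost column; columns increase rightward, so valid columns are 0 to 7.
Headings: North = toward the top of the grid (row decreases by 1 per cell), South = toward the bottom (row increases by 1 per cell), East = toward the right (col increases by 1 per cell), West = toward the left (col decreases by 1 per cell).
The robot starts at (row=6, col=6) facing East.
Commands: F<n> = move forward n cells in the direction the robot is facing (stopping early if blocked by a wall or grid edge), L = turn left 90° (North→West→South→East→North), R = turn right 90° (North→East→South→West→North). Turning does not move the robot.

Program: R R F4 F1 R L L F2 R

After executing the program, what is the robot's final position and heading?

Start: (row=6, col=6), facing East
  R: turn right, now facing South
  R: turn right, now facing West
  F4: move forward 4, now at (row=6, col=2)
  F1: move forward 1, now at (row=6, col=1)
  R: turn right, now facing North
  L: turn left, now facing West
  L: turn left, now facing South
  F2: move forward 2, now at (row=8, col=1)
  R: turn right, now facing West
Final: (row=8, col=1), facing West

Answer: Final position: (row=8, col=1), facing West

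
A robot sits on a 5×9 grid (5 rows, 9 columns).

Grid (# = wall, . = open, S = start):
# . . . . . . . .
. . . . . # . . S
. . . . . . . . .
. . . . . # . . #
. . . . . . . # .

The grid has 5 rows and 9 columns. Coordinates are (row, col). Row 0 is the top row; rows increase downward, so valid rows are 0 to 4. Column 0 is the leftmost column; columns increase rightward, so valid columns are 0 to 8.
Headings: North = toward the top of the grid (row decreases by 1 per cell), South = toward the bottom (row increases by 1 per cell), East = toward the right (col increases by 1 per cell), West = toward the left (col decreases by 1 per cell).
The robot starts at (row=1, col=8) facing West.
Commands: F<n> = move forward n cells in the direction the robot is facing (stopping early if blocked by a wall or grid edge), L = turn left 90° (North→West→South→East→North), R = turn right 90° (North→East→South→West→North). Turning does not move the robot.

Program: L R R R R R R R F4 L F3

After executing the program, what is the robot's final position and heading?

Start: (row=1, col=8), facing West
  L: turn left, now facing South
  R: turn right, now facing West
  R: turn right, now facing North
  R: turn right, now facing East
  R: turn right, now facing South
  R: turn right, now facing West
  R: turn right, now facing North
  R: turn right, now facing East
  F4: move forward 0/4 (blocked), now at (row=1, col=8)
  L: turn left, now facing North
  F3: move forward 1/3 (blocked), now at (row=0, col=8)
Final: (row=0, col=8), facing North

Answer: Final position: (row=0, col=8), facing North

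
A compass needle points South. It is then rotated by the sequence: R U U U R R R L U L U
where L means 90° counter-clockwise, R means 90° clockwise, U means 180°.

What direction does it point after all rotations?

Answer: Final heading: South

Derivation:
Start: South
  R (right (90° clockwise)) -> West
  U (U-turn (180°)) -> East
  U (U-turn (180°)) -> West
  U (U-turn (180°)) -> East
  R (right (90° clockwise)) -> South
  R (right (90° clockwise)) -> West
  R (right (90° clockwise)) -> North
  L (left (90° counter-clockwise)) -> West
  U (U-turn (180°)) -> East
  L (left (90° counter-clockwise)) -> North
  U (U-turn (180°)) -> South
Final: South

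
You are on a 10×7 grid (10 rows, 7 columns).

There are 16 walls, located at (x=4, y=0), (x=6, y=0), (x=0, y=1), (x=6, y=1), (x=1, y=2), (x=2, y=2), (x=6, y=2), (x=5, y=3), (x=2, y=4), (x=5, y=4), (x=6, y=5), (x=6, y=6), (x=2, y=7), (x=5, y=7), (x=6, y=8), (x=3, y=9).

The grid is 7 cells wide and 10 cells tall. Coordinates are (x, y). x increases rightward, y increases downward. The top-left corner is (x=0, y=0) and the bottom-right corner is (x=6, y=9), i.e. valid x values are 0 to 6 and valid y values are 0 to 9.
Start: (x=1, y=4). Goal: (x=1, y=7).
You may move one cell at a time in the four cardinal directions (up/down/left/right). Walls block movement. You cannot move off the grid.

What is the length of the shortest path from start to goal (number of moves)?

Answer: Shortest path length: 3

Derivation:
BFS from (x=1, y=4) until reaching (x=1, y=7):
  Distance 0: (x=1, y=4)
  Distance 1: (x=1, y=3), (x=0, y=4), (x=1, y=5)
  Distance 2: (x=0, y=3), (x=2, y=3), (x=0, y=5), (x=2, y=5), (x=1, y=6)
  Distance 3: (x=0, y=2), (x=3, y=3), (x=3, y=5), (x=0, y=6), (x=2, y=6), (x=1, y=7)  <- goal reached here
One shortest path (3 moves): (x=1, y=4) -> (x=1, y=5) -> (x=1, y=6) -> (x=1, y=7)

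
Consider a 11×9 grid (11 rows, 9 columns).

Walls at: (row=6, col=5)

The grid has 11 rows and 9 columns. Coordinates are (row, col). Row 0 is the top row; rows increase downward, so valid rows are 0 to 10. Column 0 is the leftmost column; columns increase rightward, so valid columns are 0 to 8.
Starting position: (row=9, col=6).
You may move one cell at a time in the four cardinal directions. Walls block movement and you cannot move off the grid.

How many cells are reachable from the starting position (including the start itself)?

BFS flood-fill from (row=9, col=6):
  Distance 0: (row=9, col=6)
  Distance 1: (row=8, col=6), (row=9, col=5), (row=9, col=7), (row=10, col=6)
  Distance 2: (row=7, col=6), (row=8, col=5), (row=8, col=7), (row=9, col=4), (row=9, col=8), (row=10, col=5), (row=10, col=7)
  Distance 3: (row=6, col=6), (row=7, col=5), (row=7, col=7), (row=8, col=4), (row=8, col=8), (row=9, col=3), (row=10, col=4), (row=10, col=8)
  Distance 4: (row=5, col=6), (row=6, col=7), (row=7, col=4), (row=7, col=8), (row=8, col=3), (row=9, col=2), (row=10, col=3)
  Distance 5: (row=4, col=6), (row=5, col=5), (row=5, col=7), (row=6, col=4), (row=6, col=8), (row=7, col=3), (row=8, col=2), (row=9, col=1), (row=10, col=2)
  Distance 6: (row=3, col=6), (row=4, col=5), (row=4, col=7), (row=5, col=4), (row=5, col=8), (row=6, col=3), (row=7, col=2), (row=8, col=1), (row=9, col=0), (row=10, col=1)
  Distance 7: (row=2, col=6), (row=3, col=5), (row=3, col=7), (row=4, col=4), (row=4, col=8), (row=5, col=3), (row=6, col=2), (row=7, col=1), (row=8, col=0), (row=10, col=0)
  Distance 8: (row=1, col=6), (row=2, col=5), (row=2, col=7), (row=3, col=4), (row=3, col=8), (row=4, col=3), (row=5, col=2), (row=6, col=1), (row=7, col=0)
  Distance 9: (row=0, col=6), (row=1, col=5), (row=1, col=7), (row=2, col=4), (row=2, col=8), (row=3, col=3), (row=4, col=2), (row=5, col=1), (row=6, col=0)
  Distance 10: (row=0, col=5), (row=0, col=7), (row=1, col=4), (row=1, col=8), (row=2, col=3), (row=3, col=2), (row=4, col=1), (row=5, col=0)
  Distance 11: (row=0, col=4), (row=0, col=8), (row=1, col=3), (row=2, col=2), (row=3, col=1), (row=4, col=0)
  Distance 12: (row=0, col=3), (row=1, col=2), (row=2, col=1), (row=3, col=0)
  Distance 13: (row=0, col=2), (row=1, col=1), (row=2, col=0)
  Distance 14: (row=0, col=1), (row=1, col=0)
  Distance 15: (row=0, col=0)
Total reachable: 98 (grid has 98 open cells total)

Answer: Reachable cells: 98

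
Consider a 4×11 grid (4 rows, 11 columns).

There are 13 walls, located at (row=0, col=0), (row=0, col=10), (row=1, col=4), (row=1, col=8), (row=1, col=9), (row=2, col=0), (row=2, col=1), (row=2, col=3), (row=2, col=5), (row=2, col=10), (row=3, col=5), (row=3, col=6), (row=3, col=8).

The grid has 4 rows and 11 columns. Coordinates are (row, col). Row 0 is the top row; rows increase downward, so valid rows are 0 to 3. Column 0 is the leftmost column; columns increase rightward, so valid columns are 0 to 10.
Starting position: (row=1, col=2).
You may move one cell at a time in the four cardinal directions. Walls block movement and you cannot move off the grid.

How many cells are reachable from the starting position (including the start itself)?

Answer: Reachable cells: 30

Derivation:
BFS flood-fill from (row=1, col=2):
  Distance 0: (row=1, col=2)
  Distance 1: (row=0, col=2), (row=1, col=1), (row=1, col=3), (row=2, col=2)
  Distance 2: (row=0, col=1), (row=0, col=3), (row=1, col=0), (row=3, col=2)
  Distance 3: (row=0, col=4), (row=3, col=1), (row=3, col=3)
  Distance 4: (row=0, col=5), (row=3, col=0), (row=3, col=4)
  Distance 5: (row=0, col=6), (row=1, col=5), (row=2, col=4)
  Distance 6: (row=0, col=7), (row=1, col=6)
  Distance 7: (row=0, col=8), (row=1, col=7), (row=2, col=6)
  Distance 8: (row=0, col=9), (row=2, col=7)
  Distance 9: (row=2, col=8), (row=3, col=7)
  Distance 10: (row=2, col=9)
  Distance 11: (row=3, col=9)
  Distance 12: (row=3, col=10)
Total reachable: 30 (grid has 31 open cells total)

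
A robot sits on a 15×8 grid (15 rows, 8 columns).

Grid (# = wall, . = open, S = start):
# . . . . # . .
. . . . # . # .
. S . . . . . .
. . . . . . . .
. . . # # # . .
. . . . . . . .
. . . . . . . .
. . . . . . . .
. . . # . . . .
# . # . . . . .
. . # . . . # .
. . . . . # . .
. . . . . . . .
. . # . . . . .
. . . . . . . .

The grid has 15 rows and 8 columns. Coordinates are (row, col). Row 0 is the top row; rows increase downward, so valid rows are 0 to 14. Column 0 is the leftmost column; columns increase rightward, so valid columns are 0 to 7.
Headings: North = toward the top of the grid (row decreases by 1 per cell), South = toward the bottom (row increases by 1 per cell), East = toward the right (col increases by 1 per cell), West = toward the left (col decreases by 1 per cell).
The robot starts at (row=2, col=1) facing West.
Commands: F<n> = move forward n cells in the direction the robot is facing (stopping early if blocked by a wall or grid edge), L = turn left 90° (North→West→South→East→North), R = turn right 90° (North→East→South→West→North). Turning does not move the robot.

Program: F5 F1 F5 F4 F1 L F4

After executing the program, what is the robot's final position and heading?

Answer: Final position: (row=6, col=0), facing South

Derivation:
Start: (row=2, col=1), facing West
  F5: move forward 1/5 (blocked), now at (row=2, col=0)
  F1: move forward 0/1 (blocked), now at (row=2, col=0)
  F5: move forward 0/5 (blocked), now at (row=2, col=0)
  F4: move forward 0/4 (blocked), now at (row=2, col=0)
  F1: move forward 0/1 (blocked), now at (row=2, col=0)
  L: turn left, now facing South
  F4: move forward 4, now at (row=6, col=0)
Final: (row=6, col=0), facing South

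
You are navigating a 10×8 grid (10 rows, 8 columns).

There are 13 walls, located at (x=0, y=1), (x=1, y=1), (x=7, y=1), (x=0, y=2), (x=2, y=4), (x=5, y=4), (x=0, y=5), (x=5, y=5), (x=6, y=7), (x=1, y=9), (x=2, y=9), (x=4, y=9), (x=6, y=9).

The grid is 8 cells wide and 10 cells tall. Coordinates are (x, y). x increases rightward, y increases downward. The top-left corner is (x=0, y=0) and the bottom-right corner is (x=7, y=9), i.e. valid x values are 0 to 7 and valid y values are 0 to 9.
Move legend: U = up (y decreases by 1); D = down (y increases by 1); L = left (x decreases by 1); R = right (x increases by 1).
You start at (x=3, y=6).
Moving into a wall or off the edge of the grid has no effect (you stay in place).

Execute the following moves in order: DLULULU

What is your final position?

Start: (x=3, y=6)
  D (down): (x=3, y=6) -> (x=3, y=7)
  L (left): (x=3, y=7) -> (x=2, y=7)
  U (up): (x=2, y=7) -> (x=2, y=6)
  L (left): (x=2, y=6) -> (x=1, y=6)
  U (up): (x=1, y=6) -> (x=1, y=5)
  L (left): blocked, stay at (x=1, y=5)
  U (up): (x=1, y=5) -> (x=1, y=4)
Final: (x=1, y=4)

Answer: Final position: (x=1, y=4)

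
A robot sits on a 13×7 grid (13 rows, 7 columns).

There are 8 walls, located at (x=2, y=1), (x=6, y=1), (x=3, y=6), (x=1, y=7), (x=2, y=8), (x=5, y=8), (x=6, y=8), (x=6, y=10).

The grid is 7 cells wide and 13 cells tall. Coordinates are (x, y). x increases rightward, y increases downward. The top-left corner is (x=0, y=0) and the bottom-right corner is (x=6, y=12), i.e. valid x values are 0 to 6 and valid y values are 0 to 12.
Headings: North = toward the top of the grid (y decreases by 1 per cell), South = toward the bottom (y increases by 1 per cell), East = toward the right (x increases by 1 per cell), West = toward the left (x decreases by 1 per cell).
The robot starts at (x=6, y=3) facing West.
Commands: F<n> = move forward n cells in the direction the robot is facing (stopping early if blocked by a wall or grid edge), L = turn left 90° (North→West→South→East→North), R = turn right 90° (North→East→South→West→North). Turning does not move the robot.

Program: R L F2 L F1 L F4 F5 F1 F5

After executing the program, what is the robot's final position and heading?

Start: (x=6, y=3), facing West
  R: turn right, now facing North
  L: turn left, now facing West
  F2: move forward 2, now at (x=4, y=3)
  L: turn left, now facing South
  F1: move forward 1, now at (x=4, y=4)
  L: turn left, now facing East
  F4: move forward 2/4 (blocked), now at (x=6, y=4)
  F5: move forward 0/5 (blocked), now at (x=6, y=4)
  F1: move forward 0/1 (blocked), now at (x=6, y=4)
  F5: move forward 0/5 (blocked), now at (x=6, y=4)
Final: (x=6, y=4), facing East

Answer: Final position: (x=6, y=4), facing East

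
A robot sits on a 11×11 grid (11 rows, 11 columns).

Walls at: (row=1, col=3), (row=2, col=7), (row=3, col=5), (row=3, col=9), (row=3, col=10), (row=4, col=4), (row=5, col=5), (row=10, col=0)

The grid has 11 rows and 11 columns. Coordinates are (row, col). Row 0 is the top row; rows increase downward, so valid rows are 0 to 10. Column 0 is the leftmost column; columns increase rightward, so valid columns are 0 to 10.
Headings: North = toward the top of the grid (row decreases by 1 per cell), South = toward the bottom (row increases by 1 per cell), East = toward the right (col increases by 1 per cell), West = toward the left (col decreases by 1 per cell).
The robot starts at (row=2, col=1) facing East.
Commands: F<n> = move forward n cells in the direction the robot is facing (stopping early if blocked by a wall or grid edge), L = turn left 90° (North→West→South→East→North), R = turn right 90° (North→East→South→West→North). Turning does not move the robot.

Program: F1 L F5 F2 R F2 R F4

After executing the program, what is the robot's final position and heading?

Answer: Final position: (row=3, col=4), facing South

Derivation:
Start: (row=2, col=1), facing East
  F1: move forward 1, now at (row=2, col=2)
  L: turn left, now facing North
  F5: move forward 2/5 (blocked), now at (row=0, col=2)
  F2: move forward 0/2 (blocked), now at (row=0, col=2)
  R: turn right, now facing East
  F2: move forward 2, now at (row=0, col=4)
  R: turn right, now facing South
  F4: move forward 3/4 (blocked), now at (row=3, col=4)
Final: (row=3, col=4), facing South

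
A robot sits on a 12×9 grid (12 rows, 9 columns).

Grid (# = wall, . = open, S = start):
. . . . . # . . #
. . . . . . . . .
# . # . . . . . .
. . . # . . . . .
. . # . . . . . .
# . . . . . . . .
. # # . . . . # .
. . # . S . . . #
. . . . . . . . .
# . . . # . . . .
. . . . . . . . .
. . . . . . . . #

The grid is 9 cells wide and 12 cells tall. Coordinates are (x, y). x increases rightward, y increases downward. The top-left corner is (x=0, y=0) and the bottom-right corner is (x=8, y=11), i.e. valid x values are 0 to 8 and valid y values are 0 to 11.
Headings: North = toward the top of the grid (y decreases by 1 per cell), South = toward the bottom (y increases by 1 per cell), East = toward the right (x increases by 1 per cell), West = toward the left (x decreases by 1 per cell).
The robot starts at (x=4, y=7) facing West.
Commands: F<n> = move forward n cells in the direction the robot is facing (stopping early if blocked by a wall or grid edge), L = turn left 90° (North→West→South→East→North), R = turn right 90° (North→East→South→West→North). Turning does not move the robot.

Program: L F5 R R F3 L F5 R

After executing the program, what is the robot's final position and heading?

Start: (x=4, y=7), facing West
  L: turn left, now facing South
  F5: move forward 1/5 (blocked), now at (x=4, y=8)
  R: turn right, now facing West
  R: turn right, now facing North
  F3: move forward 3, now at (x=4, y=5)
  L: turn left, now facing West
  F5: move forward 3/5 (blocked), now at (x=1, y=5)
  R: turn right, now facing North
Final: (x=1, y=5), facing North

Answer: Final position: (x=1, y=5), facing North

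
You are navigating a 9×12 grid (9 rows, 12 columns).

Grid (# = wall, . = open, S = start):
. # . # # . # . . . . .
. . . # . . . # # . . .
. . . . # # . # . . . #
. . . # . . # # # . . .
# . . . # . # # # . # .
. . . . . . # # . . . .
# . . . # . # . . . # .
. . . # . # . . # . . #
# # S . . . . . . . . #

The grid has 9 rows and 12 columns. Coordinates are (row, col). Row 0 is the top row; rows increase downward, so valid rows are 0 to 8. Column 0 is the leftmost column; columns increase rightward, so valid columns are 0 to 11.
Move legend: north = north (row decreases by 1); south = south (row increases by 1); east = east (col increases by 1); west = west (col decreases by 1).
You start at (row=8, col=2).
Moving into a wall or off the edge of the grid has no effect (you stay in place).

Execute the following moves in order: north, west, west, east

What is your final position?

Answer: Final position: (row=7, col=1)

Derivation:
Start: (row=8, col=2)
  north (north): (row=8, col=2) -> (row=7, col=2)
  west (west): (row=7, col=2) -> (row=7, col=1)
  west (west): (row=7, col=1) -> (row=7, col=0)
  east (east): (row=7, col=0) -> (row=7, col=1)
Final: (row=7, col=1)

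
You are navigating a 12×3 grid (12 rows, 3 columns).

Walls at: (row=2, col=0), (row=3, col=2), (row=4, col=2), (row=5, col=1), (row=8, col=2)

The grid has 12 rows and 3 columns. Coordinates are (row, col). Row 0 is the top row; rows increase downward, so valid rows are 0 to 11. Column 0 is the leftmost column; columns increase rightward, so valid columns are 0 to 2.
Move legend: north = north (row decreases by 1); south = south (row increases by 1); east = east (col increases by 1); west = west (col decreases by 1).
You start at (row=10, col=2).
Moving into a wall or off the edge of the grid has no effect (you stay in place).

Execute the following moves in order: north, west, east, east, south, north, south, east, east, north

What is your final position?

Answer: Final position: (row=9, col=2)

Derivation:
Start: (row=10, col=2)
  north (north): (row=10, col=2) -> (row=9, col=2)
  west (west): (row=9, col=2) -> (row=9, col=1)
  east (east): (row=9, col=1) -> (row=9, col=2)
  east (east): blocked, stay at (row=9, col=2)
  south (south): (row=9, col=2) -> (row=10, col=2)
  north (north): (row=10, col=2) -> (row=9, col=2)
  south (south): (row=9, col=2) -> (row=10, col=2)
  east (east): blocked, stay at (row=10, col=2)
  east (east): blocked, stay at (row=10, col=2)
  north (north): (row=10, col=2) -> (row=9, col=2)
Final: (row=9, col=2)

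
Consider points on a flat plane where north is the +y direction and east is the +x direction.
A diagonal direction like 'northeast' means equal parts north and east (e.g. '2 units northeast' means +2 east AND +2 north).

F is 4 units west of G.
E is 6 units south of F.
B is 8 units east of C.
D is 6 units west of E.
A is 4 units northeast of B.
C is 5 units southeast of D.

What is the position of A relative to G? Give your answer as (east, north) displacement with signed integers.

Place G at the origin (east=0, north=0).
  F is 4 units west of G: delta (east=-4, north=+0); F at (east=-4, north=0).
  E is 6 units south of F: delta (east=+0, north=-6); E at (east=-4, north=-6).
  D is 6 units west of E: delta (east=-6, north=+0); D at (east=-10, north=-6).
  C is 5 units southeast of D: delta (east=+5, north=-5); C at (east=-5, north=-11).
  B is 8 units east of C: delta (east=+8, north=+0); B at (east=3, north=-11).
  A is 4 units northeast of B: delta (east=+4, north=+4); A at (east=7, north=-7).
Therefore A relative to G: (east=7, north=-7).

Answer: A is at (east=7, north=-7) relative to G.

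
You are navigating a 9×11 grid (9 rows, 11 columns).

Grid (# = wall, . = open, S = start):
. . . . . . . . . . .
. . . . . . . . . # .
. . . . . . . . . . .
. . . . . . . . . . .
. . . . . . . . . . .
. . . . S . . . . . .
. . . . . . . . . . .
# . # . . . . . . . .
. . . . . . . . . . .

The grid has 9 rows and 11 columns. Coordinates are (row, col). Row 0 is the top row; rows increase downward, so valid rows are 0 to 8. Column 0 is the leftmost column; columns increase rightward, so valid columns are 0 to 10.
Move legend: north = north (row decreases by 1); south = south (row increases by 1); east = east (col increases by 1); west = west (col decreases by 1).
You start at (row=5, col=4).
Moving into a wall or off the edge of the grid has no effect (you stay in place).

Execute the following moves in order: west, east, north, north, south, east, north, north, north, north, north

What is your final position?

Answer: Final position: (row=0, col=5)

Derivation:
Start: (row=5, col=4)
  west (west): (row=5, col=4) -> (row=5, col=3)
  east (east): (row=5, col=3) -> (row=5, col=4)
  north (north): (row=5, col=4) -> (row=4, col=4)
  north (north): (row=4, col=4) -> (row=3, col=4)
  south (south): (row=3, col=4) -> (row=4, col=4)
  east (east): (row=4, col=4) -> (row=4, col=5)
  north (north): (row=4, col=5) -> (row=3, col=5)
  north (north): (row=3, col=5) -> (row=2, col=5)
  north (north): (row=2, col=5) -> (row=1, col=5)
  north (north): (row=1, col=5) -> (row=0, col=5)
  north (north): blocked, stay at (row=0, col=5)
Final: (row=0, col=5)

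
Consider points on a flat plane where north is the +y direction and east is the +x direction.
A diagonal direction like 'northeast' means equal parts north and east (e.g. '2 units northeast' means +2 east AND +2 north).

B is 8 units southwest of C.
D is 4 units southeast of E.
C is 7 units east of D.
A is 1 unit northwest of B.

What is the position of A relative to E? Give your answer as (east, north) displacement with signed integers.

Place E at the origin (east=0, north=0).
  D is 4 units southeast of E: delta (east=+4, north=-4); D at (east=4, north=-4).
  C is 7 units east of D: delta (east=+7, north=+0); C at (east=11, north=-4).
  B is 8 units southwest of C: delta (east=-8, north=-8); B at (east=3, north=-12).
  A is 1 unit northwest of B: delta (east=-1, north=+1); A at (east=2, north=-11).
Therefore A relative to E: (east=2, north=-11).

Answer: A is at (east=2, north=-11) relative to E.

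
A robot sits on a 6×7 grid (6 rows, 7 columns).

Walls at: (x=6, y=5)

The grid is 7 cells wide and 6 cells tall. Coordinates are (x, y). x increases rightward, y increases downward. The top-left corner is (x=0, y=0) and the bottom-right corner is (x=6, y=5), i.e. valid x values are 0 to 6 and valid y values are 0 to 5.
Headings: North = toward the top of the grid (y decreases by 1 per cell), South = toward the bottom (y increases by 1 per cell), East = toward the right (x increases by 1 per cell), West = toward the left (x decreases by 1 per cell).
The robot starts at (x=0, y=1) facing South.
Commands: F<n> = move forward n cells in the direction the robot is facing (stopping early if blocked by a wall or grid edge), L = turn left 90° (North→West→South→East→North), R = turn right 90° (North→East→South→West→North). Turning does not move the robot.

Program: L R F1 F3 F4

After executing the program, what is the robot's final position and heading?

Answer: Final position: (x=0, y=5), facing South

Derivation:
Start: (x=0, y=1), facing South
  L: turn left, now facing East
  R: turn right, now facing South
  F1: move forward 1, now at (x=0, y=2)
  F3: move forward 3, now at (x=0, y=5)
  F4: move forward 0/4 (blocked), now at (x=0, y=5)
Final: (x=0, y=5), facing South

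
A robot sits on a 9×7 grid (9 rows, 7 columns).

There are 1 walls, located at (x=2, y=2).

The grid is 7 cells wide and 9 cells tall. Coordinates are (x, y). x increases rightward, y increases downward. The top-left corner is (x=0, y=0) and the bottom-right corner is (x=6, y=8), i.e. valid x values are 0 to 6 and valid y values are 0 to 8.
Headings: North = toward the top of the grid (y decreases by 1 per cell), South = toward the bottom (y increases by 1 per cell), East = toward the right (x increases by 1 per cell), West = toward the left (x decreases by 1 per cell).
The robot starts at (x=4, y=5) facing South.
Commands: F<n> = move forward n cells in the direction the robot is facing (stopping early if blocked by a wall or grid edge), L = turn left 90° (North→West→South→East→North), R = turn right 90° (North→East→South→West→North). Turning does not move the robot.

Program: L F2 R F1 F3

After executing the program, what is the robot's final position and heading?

Answer: Final position: (x=6, y=8), facing South

Derivation:
Start: (x=4, y=5), facing South
  L: turn left, now facing East
  F2: move forward 2, now at (x=6, y=5)
  R: turn right, now facing South
  F1: move forward 1, now at (x=6, y=6)
  F3: move forward 2/3 (blocked), now at (x=6, y=8)
Final: (x=6, y=8), facing South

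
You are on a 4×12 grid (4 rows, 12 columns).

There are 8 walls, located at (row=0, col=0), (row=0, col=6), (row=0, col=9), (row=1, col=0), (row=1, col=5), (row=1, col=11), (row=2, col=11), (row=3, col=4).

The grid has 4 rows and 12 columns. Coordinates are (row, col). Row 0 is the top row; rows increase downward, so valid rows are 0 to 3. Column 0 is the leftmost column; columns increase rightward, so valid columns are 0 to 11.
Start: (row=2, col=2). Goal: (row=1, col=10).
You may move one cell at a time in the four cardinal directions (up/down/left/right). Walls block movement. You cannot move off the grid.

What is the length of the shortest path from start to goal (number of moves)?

BFS from (row=2, col=2) until reaching (row=1, col=10):
  Distance 0: (row=2, col=2)
  Distance 1: (row=1, col=2), (row=2, col=1), (row=2, col=3), (row=3, col=2)
  Distance 2: (row=0, col=2), (row=1, col=1), (row=1, col=3), (row=2, col=0), (row=2, col=4), (row=3, col=1), (row=3, col=3)
  Distance 3: (row=0, col=1), (row=0, col=3), (row=1, col=4), (row=2, col=5), (row=3, col=0)
  Distance 4: (row=0, col=4), (row=2, col=6), (row=3, col=5)
  Distance 5: (row=0, col=5), (row=1, col=6), (row=2, col=7), (row=3, col=6)
  Distance 6: (row=1, col=7), (row=2, col=8), (row=3, col=7)
  Distance 7: (row=0, col=7), (row=1, col=8), (row=2, col=9), (row=3, col=8)
  Distance 8: (row=0, col=8), (row=1, col=9), (row=2, col=10), (row=3, col=9)
  Distance 9: (row=1, col=10), (row=3, col=10)  <- goal reached here
One shortest path (9 moves): (row=2, col=2) -> (row=2, col=3) -> (row=2, col=4) -> (row=2, col=5) -> (row=2, col=6) -> (row=2, col=7) -> (row=2, col=8) -> (row=2, col=9) -> (row=2, col=10) -> (row=1, col=10)

Answer: Shortest path length: 9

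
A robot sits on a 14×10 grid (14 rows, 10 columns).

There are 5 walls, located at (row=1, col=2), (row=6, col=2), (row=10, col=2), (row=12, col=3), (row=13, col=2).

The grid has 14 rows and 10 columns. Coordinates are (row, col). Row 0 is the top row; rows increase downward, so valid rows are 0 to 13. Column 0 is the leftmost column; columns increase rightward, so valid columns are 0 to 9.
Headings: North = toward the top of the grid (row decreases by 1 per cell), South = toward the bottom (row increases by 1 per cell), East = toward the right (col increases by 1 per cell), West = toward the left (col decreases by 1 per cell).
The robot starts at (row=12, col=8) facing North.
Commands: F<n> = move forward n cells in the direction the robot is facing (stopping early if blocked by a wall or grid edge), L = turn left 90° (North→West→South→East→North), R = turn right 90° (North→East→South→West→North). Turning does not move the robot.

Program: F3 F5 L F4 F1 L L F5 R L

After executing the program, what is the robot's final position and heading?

Start: (row=12, col=8), facing North
  F3: move forward 3, now at (row=9, col=8)
  F5: move forward 5, now at (row=4, col=8)
  L: turn left, now facing West
  F4: move forward 4, now at (row=4, col=4)
  F1: move forward 1, now at (row=4, col=3)
  L: turn left, now facing South
  L: turn left, now facing East
  F5: move forward 5, now at (row=4, col=8)
  R: turn right, now facing South
  L: turn left, now facing East
Final: (row=4, col=8), facing East

Answer: Final position: (row=4, col=8), facing East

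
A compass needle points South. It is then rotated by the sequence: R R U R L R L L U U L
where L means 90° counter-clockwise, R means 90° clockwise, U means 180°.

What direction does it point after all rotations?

Answer: Final heading: North

Derivation:
Start: South
  R (right (90° clockwise)) -> West
  R (right (90° clockwise)) -> North
  U (U-turn (180°)) -> South
  R (right (90° clockwise)) -> West
  L (left (90° counter-clockwise)) -> South
  R (right (90° clockwise)) -> West
  L (left (90° counter-clockwise)) -> South
  L (left (90° counter-clockwise)) -> East
  U (U-turn (180°)) -> West
  U (U-turn (180°)) -> East
  L (left (90° counter-clockwise)) -> North
Final: North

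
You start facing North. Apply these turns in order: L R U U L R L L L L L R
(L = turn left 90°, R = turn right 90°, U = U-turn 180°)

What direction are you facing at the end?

Answer: Final heading: North

Derivation:
Start: North
  L (left (90° counter-clockwise)) -> West
  R (right (90° clockwise)) -> North
  U (U-turn (180°)) -> South
  U (U-turn (180°)) -> North
  L (left (90° counter-clockwise)) -> West
  R (right (90° clockwise)) -> North
  L (left (90° counter-clockwise)) -> West
  L (left (90° counter-clockwise)) -> South
  L (left (90° counter-clockwise)) -> East
  L (left (90° counter-clockwise)) -> North
  L (left (90° counter-clockwise)) -> West
  R (right (90° clockwise)) -> North
Final: North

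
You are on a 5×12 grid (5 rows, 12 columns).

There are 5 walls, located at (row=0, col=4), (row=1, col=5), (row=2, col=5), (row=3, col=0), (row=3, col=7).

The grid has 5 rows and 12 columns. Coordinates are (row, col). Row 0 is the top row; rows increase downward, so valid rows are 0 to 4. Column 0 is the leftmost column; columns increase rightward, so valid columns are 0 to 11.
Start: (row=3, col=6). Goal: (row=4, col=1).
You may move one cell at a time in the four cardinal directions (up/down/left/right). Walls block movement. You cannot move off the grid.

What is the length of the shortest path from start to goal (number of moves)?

Answer: Shortest path length: 6

Derivation:
BFS from (row=3, col=6) until reaching (row=4, col=1):
  Distance 0: (row=3, col=6)
  Distance 1: (row=2, col=6), (row=3, col=5), (row=4, col=6)
  Distance 2: (row=1, col=6), (row=2, col=7), (row=3, col=4), (row=4, col=5), (row=4, col=7)
  Distance 3: (row=0, col=6), (row=1, col=7), (row=2, col=4), (row=2, col=8), (row=3, col=3), (row=4, col=4), (row=4, col=8)
  Distance 4: (row=0, col=5), (row=0, col=7), (row=1, col=4), (row=1, col=8), (row=2, col=3), (row=2, col=9), (row=3, col=2), (row=3, col=8), (row=4, col=3), (row=4, col=9)
  Distance 5: (row=0, col=8), (row=1, col=3), (row=1, col=9), (row=2, col=2), (row=2, col=10), (row=3, col=1), (row=3, col=9), (row=4, col=2), (row=4, col=10)
  Distance 6: (row=0, col=3), (row=0, col=9), (row=1, col=2), (row=1, col=10), (row=2, col=1), (row=2, col=11), (row=3, col=10), (row=4, col=1), (row=4, col=11)  <- goal reached here
One shortest path (6 moves): (row=3, col=6) -> (row=3, col=5) -> (row=3, col=4) -> (row=3, col=3) -> (row=3, col=2) -> (row=3, col=1) -> (row=4, col=1)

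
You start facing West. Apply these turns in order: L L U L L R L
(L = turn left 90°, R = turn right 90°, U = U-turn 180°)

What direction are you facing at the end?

Answer: Final heading: East

Derivation:
Start: West
  L (left (90° counter-clockwise)) -> South
  L (left (90° counter-clockwise)) -> East
  U (U-turn (180°)) -> West
  L (left (90° counter-clockwise)) -> South
  L (left (90° counter-clockwise)) -> East
  R (right (90° clockwise)) -> South
  L (left (90° counter-clockwise)) -> East
Final: East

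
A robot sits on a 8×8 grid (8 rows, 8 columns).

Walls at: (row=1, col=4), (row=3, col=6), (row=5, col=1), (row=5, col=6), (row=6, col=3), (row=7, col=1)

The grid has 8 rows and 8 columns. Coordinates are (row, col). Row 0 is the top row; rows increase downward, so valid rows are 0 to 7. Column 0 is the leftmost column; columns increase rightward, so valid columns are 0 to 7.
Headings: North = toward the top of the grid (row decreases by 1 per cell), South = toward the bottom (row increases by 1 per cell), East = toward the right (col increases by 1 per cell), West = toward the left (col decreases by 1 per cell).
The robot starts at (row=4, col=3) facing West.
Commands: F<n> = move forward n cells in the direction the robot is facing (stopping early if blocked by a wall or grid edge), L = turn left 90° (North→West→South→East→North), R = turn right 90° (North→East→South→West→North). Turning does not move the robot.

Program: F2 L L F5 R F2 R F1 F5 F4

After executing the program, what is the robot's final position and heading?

Answer: Final position: (row=4, col=0), facing West

Derivation:
Start: (row=4, col=3), facing West
  F2: move forward 2, now at (row=4, col=1)
  L: turn left, now facing South
  L: turn left, now facing East
  F5: move forward 5, now at (row=4, col=6)
  R: turn right, now facing South
  F2: move forward 0/2 (blocked), now at (row=4, col=6)
  R: turn right, now facing West
  F1: move forward 1, now at (row=4, col=5)
  F5: move forward 5, now at (row=4, col=0)
  F4: move forward 0/4 (blocked), now at (row=4, col=0)
Final: (row=4, col=0), facing West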